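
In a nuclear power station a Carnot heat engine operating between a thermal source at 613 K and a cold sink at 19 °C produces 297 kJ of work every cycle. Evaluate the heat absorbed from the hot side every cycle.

T_C = 19 °C → 19 + 273.15 = 292.15 K.
Since the cycle is reversible, η = 1 − T_C/T_H = 1 − 292.15/613.00 = 0.5234.
Q_H = W/η = 297/0.5234 = 567 kJ.

Q_H ≈ 567 kJ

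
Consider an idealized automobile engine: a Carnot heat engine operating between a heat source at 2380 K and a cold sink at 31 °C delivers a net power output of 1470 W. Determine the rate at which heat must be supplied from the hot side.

Q̇_H ≈ 1690 W

T_C = 31 °C → 31 + 273.15 = 304.15 K.
For a reversible engine, η = 1 − T_C/T_H = 1 − 304.15/2380.00 = 0.8722.
Q_H = W/η = 1470/0.8722 = 1690 W.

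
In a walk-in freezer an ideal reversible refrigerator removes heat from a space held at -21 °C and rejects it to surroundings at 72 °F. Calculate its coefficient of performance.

T_H = 72 °F → (72 − 32) × 5/9 = 22.22 °C = 295.37 K.
T_C = -21 °C → -21 + 273.15 = 252.15 K.
For a reversible refrigerator, COP_R = T_C/(T_H − T_C) = 252.15/(295.37 − 252.15) = 5.83.

COP_R ≈ 5.83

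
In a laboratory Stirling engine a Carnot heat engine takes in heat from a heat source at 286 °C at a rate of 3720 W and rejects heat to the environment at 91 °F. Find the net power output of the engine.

T_H = 286 °C → 286 + 273.15 = 559.15 K.
T_C = 91 °F → (91 − 32) × 5/9 = 32.78 °C = 305.93 K.
Carnot efficiency: η = 1 − T_C/T_H = 1 − 305.93/559.15 = 0.4529.
W = η·Q_H = 0.4529 × 3720 = 1680 W.

Ẇ ≈ 1680 W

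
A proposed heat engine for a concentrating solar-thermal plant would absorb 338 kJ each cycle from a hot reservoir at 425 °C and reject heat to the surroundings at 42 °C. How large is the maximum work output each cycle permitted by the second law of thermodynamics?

T_H = 425 °C → 425 + 273.15 = 698.15 K.
T_C = 42 °C → 42 + 273.15 = 315.15 K.
No engine can exceed the Carnot limit: η_max = 1 − T_C/T_H = 1 − 315.15/698.15 = 0.5486.
W_max = η_max · Q_H = 0.5486 × 338 = 185 kJ.

W_max ≈ 185 kJ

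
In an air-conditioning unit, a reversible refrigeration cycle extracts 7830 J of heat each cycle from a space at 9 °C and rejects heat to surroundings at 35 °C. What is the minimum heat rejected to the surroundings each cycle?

Q_H ≈ 8552 J

T_H = 35 °C → 35 + 273.15 = 308.15 K.
T_C = 9 °C → 9 + 273.15 = 282.15 K.
For a reversible cycle Q_H/Q_C = T_H/T_C, so Q_H = Q_C·T_H/T_C = 7830 × 308.15/282.15 = 8552 J.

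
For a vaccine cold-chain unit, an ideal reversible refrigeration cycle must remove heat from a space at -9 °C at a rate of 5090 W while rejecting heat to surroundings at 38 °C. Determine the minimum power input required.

Ẇ_in ≈ 906 W

T_H = 38 °C → 38 + 273.15 = 311.15 K.
T_C = -9 °C → -9 + 273.15 = 264.15 K.
For a reversible refrigerator, COP_R = T_C/(T_H − T_C) = 264.15/47.00 = 5.6202.
W = Q_C/COP_R = 5090/5.6202 = 906 W.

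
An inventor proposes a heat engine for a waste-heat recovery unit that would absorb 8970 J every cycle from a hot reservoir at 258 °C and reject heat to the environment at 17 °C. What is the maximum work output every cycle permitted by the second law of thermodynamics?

W_max ≈ 4070 J

T_H = 258 °C → 258 + 273.15 = 531.15 K.
T_C = 17 °C → 17 + 273.15 = 290.15 K.
No engine can exceed the Carnot limit: η_max = 1 − T_C/T_H = 1 − 290.15/531.15 = 0.4537.
W_max = η_max · Q_H = 0.4537 × 8970 = 4070 J.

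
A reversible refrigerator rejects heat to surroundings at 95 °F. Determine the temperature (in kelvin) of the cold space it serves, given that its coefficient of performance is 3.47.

T_H = 95 °F → (95 − 32) × 5/9 = 35.00 °C = 308.15 K.
COP_R = T_C/(T_H − T_C) ⇒ T_C = T_H·COP_R/(1 + COP_R) = 308.15 × 3.47/(1 + 3.47) = 239 K.

T_C ≈ 239 K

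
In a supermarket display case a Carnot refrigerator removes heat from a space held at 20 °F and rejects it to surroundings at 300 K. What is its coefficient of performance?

T_C = 20 °F → (20 − 32) × 5/9 = -6.67 °C = 266.48 K.
The reversible coefficient of performance is COP_R = T_C/(T_H − T_C) = 266.48/(300.00 − 266.48) = 7.95.

COP_R ≈ 7.95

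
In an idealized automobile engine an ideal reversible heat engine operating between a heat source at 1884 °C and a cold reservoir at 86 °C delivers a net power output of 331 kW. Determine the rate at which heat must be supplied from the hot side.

T_H = 1884 °C → 1884 + 273.15 = 2157.15 K.
T_C = 86 °C → 86 + 273.15 = 359.15 K.
Carnot efficiency: η = 1 − T_C/T_H = 1 − 359.15/2157.15 = 0.8335.
Q_H = W/η = 331/0.8335 = 397 kW.

Q̇_H ≈ 397 kW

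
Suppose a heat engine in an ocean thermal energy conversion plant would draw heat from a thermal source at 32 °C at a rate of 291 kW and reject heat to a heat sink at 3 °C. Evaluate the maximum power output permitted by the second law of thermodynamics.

T_H = 32 °C → 32 + 273.15 = 305.15 K.
T_C = 3 °C → 3 + 273.15 = 276.15 K.
No engine can exceed the Carnot limit: η_max = 1 − T_C/T_H = 1 − 276.15/305.15 = 0.0950.
W_max = η_max · Q_H = 0.0950 × 291 = 27.66 kW.

Ẇ_max ≈ 27.66 kW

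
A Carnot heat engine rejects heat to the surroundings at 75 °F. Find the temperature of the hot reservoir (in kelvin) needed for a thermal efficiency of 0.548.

T_H ≈ 657 K

T_C = 75 °F → (75 − 32) × 5/9 = 23.89 °C = 297.04 K.
From η = 1 − T_C/T_H, solving for T_H gives T_H = T_C/(1 − η) = 297.04/(1 − 0.548) = 657 K.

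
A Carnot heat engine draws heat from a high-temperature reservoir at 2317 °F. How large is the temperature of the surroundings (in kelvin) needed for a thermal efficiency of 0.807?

T_C ≈ 297.7 K

T_H = 2317 °F → (2317 − 32) × 5/9 = 1269.44 °C = 1542.59 K.
From η = 1 − T_C/T_H, T_C = T_H·(1 − η) = 1542.59 × (1 − 0.807) = 297.7 K.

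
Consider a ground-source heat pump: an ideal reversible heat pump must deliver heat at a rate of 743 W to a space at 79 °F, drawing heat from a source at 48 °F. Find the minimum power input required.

T_H = 79 °F → (79 − 32) × 5/9 = 26.11 °C = 299.26 K.
T_C = 48 °F → (48 − 32) × 5/9 = 8.89 °C = 282.04 K.
The Carnot heat-pump COP is COP_HP = T_H/(T_H − T_C) = 299.26/17.22 = 17.3765.
W = Q_H/COP_HP = 743/17.3765 = 42.8 W.

Ẇ_in ≈ 42.8 W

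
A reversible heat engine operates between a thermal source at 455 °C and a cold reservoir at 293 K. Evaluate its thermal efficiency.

η ≈ 0.5976

T_H = 455 °C → 455 + 273.15 = 728.15 K.
Since the cycle is reversible, η = 1 − T_C/T_H = 1 − 293.00/728.15 = 0.5976.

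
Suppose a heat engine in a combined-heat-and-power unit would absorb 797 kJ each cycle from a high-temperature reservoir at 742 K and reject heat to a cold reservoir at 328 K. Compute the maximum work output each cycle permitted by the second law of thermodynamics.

No engine can exceed the Carnot limit: η_max = 1 − T_C/T_H = 1 − 328.00/742.00 = 0.5580.
W_max = η_max · Q_H = 0.5580 × 797 = 445 kJ.

W_max ≈ 445 kJ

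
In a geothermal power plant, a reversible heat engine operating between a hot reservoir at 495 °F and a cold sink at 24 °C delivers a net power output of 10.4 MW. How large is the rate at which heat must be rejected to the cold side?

T_H = 495 °F → (495 − 32) × 5/9 = 257.22 °C = 530.37 K.
T_C = 24 °C → 24 + 273.15 = 297.15 K.
η_rev = 1 − T_C/T_H = 1 − 297.15/530.37 = 0.4397.
Since Q_C/Q_H = T_C/T_H and Q_H = W/η, Q_C = W·T_C/(T_H − T_C) = 10.4 × 297.15/233.22 = 13.3 MW.

Q̇_C ≈ 13.3 MW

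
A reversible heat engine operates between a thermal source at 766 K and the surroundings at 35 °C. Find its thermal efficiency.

η ≈ 0.598

T_C = 35 °C → 35 + 273.15 = 308.15 K.
Carnot efficiency: η = 1 − T_C/T_H = 1 − 308.15/766.00 = 0.598.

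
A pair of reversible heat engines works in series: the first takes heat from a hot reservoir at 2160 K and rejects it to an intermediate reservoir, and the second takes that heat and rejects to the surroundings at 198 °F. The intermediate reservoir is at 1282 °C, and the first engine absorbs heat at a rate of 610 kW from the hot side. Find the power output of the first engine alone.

T_C = 198 °F → (198 − 32) × 5/9 = 92.22 °C = 365.37 K.
T_m = 1282 °C → 1282 + 273.15 = 1555.15 K.
First-stage efficiency η₁ = 1 − T_m/T_H = 1 − 1555.15/2160.00 = 0.2800.
W₁ = η₁·Q_H = 0.2800 × 610 = 171 kW.

Ẇ₁ ≈ 171 kW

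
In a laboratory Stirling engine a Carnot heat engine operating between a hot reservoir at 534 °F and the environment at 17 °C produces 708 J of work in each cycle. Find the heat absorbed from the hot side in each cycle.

Q_H ≈ 1492 J

T_H = 534 °F → (534 − 32) × 5/9 = 278.89 °C = 552.04 K.
T_C = 17 °C → 17 + 273.15 = 290.15 K.
For a reversible engine, η = 1 − T_C/T_H = 1 − 290.15/552.04 = 0.4744.
Q_H = W/η = 708/0.4744 = 1492 J.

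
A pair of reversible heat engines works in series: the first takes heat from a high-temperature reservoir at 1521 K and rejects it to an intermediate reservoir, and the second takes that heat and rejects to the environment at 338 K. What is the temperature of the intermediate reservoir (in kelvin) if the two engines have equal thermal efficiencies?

T_m ≈ 717.0 K

Equal efficiencies require 1 − T_m/T_H = 1 − T_C/T_m, i.e. T_m/T_H = T_C/T_m, so T_m = √(T_H·T_C) = √(1521.00 × 338.00) = 717.0 K.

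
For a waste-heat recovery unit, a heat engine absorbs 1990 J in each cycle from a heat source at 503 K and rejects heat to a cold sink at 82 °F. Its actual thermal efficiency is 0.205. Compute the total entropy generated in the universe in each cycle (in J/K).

T_C = 82 °F → (82 − 32) × 5/9 = 27.78 °C = 300.93 K.
W = η·Q_H = 0.205 × 1990 = 407.9 J, so Q_C = Q_H − W = 1582 J.
The hot reservoir loses entropy Q_H/T_H = 1990/503.00 = 3.956 J/K; the cold reservoir gains Q_C/T_C = 1582/300.93 = 5.257 J/K.
ΔS_univ = −Q_H/T_H + Q_C/T_C = 1.301 J/K (> 0, since η = 0.205 < η_Carnot = 0.402).

ΔS_univ ≈ 1.301 J/K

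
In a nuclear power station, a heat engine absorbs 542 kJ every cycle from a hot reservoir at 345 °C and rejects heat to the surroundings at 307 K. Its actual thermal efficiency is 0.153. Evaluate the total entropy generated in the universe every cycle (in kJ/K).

T_H = 345 °C → 345 + 273.15 = 618.15 K.
W = η·Q_H = 0.153 × 542 = 82.93 kJ, so Q_C = Q_H − W = 459.1 kJ.
Reservoir entropy changes: ΔS_H = −Q_H/T_H = −542/618.15 = -0.8768 kJ/K and ΔS_C = +Q_C/T_C = 459.1/307.00 = 1.495 kJ/K.
ΔS_univ = −Q_H/T_H + Q_C/T_C = 0.619 kJ/K (> 0, since η = 0.153 < η_Carnot = 0.503).

ΔS_univ ≈ 0.619 kJ/K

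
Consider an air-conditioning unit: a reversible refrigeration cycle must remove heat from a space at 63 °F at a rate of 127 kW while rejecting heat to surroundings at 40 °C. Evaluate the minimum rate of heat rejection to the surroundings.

Q̇_H ≈ 137.0 kW

T_H = 40 °C → 40 + 273.15 = 313.15 K.
T_C = 63 °F → (63 − 32) × 5/9 = 17.22 °C = 290.37 K.
For a reversible cycle Q_H/Q_C = T_H/T_C, so Q_H = Q_C·T_H/T_C = 127 × 313.15/290.37 = 137.0 kW.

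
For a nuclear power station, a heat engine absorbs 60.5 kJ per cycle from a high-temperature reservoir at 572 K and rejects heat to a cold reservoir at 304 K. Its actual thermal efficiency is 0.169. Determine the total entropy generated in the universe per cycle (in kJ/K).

W = η·Q_H = 0.169 × 60.5 = 10.22 kJ, so Q_C = Q_H − W = 50.28 kJ.
Reservoir entropy changes: ΔS_H = −Q_H/T_H = −60.5/572.00 = -0.1058 kJ/K and ΔS_C = +Q_C/T_C = 50.28/304.00 = 0.1654 kJ/K.
ΔS_univ = −Q_H/T_H + Q_C/T_C = 0.0596 kJ/K (> 0, since η = 0.169 < η_Carnot = 0.469).

ΔS_univ ≈ 0.0596 kJ/K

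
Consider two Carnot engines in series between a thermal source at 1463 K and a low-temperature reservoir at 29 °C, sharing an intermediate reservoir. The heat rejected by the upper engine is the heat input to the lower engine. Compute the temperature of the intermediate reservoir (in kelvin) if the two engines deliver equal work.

T_m ≈ 883 K

T_C = 29 °C → 29 + 273.15 = 302.15 K.
For reversible stages Q_m = Q_H·(T_m/T_H). Setting W₁ = Q_H(1 − T_m/T_H) equal to W₂ = Q_m(1 − T_C/T_m) = Q_H·(T_m − T_C)/T_H gives T_H − T_m = T_m − T_C, so T_m = (T_H + T_C)/2 = (1463.00 + 302.15)/2 = 883 K.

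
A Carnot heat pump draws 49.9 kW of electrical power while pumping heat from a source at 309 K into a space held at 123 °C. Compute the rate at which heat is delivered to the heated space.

Q̇_H ≈ 227 kW

T_H = 123 °C → 123 + 273.15 = 396.15 K.
COP_HP = T_H/(T_H − T_C) = 396.15/87.15 = 4.5456.
Q_H = COP_HP · W = 4.5456 × 49.9 = 227 kW.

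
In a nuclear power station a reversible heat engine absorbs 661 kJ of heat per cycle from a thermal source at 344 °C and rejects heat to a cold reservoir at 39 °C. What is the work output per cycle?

W ≈ 327 kJ

T_H = 344 °C → 344 + 273.15 = 617.15 K.
T_C = 39 °C → 39 + 273.15 = 312.15 K.
The Carnot efficiency is η = 1 − T_C/T_H = 1 − 312.15/617.15 = 0.4942.
W = η·Q_H = 0.4942 × 661 = 327 kJ.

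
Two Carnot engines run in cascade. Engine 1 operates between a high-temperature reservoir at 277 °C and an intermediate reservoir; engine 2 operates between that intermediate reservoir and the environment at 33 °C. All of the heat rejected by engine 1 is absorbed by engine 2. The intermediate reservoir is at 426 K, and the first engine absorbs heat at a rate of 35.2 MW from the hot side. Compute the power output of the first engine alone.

T_H = 277 °C → 277 + 273.15 = 550.15 K.
T_C = 33 °C → 33 + 273.15 = 306.15 K.
First-stage efficiency η₁ = 1 − T_m/T_H = 1 − 426.00/550.15 = 0.2257.
W₁ = η₁·Q_H = 0.2257 × 35.2 = 7.943 MW.

Ẇ₁ ≈ 7.943 MW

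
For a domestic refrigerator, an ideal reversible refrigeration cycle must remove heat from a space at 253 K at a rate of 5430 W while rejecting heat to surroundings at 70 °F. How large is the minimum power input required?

Ẇ_in ≈ 886 W

T_H = 70 °F → (70 − 32) × 5/9 = 21.11 °C = 294.26 K.
The reversible coefficient of performance is COP_R = T_C/(T_H − T_C) = 253.00/41.26 = 6.1317.
W = Q_C/COP_R = 5430/6.1317 = 886 W.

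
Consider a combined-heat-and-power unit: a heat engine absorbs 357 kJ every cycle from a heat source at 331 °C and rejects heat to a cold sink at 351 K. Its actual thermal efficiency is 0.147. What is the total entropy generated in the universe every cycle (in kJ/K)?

T_H = 331 °C → 331 + 273.15 = 604.15 K.
W = η·Q_H = 0.147 × 357 = 52.48 kJ, so Q_C = Q_H − W = 304.5 kJ.
The hot reservoir loses entropy Q_H/T_H = 357/604.15 = 0.5909 kJ/K; the cold reservoir gains Q_C/T_C = 304.5/351.00 = 0.8676 kJ/K.
ΔS_univ = −Q_H/T_H + Q_C/T_C = 0.277 kJ/K (> 0, since η = 0.147 < η_Carnot = 0.419).

ΔS_univ ≈ 0.277 kJ/K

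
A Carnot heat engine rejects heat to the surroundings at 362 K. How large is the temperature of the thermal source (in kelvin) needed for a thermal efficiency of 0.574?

From η = 1 − T_C/T_H, solving for T_H gives T_H = T_C/(1 − η) = 362.00/(1 − 0.574) = 849.8 K.

T_H ≈ 849.8 K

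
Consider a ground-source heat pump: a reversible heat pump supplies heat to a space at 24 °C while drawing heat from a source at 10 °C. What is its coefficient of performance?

T_H = 24 °C → 24 + 273.15 = 297.15 K.
T_C = 10 °C → 10 + 273.15 = 283.15 K.
For a reversible heat pump, COP_HP = T_H/(T_H − T_C) = 297.15/(297.15 − 283.15) = 21.2.

COP_HP ≈ 21.2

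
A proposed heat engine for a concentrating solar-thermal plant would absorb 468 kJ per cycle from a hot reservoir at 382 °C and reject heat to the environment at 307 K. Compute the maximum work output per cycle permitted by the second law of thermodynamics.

T_H = 382 °C → 382 + 273.15 = 655.15 K.
No engine can exceed the Carnot limit: η_max = 1 − T_C/T_H = 1 − 307.00/655.15 = 0.5314.
W_max = η_max · Q_H = 0.5314 × 468 = 249 kJ.

W_max ≈ 249 kJ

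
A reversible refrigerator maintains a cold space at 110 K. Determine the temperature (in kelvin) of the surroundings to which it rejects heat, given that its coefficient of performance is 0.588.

T_H ≈ 297 K

COP_R = T_C/(T_H − T_C) ⇒ T_H = T_C·(1 + 1/COP_R) = 110.00 × (1 + 1/0.588) = 297 K.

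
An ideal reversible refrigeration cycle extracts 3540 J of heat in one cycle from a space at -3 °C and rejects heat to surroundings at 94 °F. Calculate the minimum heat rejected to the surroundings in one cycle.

Q_H ≈ 4030 J

T_H = 94 °F → (94 − 32) × 5/9 = 34.44 °C = 307.59 K.
T_C = -3 °C → -3 + 273.15 = 270.15 K.
For a reversible cycle Q_H/Q_C = T_H/T_C, so Q_H = Q_C·T_H/T_C = 3540 × 307.59/270.15 = 4030 J.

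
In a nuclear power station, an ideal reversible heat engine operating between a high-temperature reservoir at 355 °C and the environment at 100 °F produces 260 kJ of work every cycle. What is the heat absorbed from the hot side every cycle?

T_H = 355 °C → 355 + 273.15 = 628.15 K.
T_C = 100 °F → (100 − 32) × 5/9 = 37.78 °C = 310.93 K.
η_rev = 1 − T_C/T_H = 1 − 310.93/628.15 = 0.5050.
Q_H = W/η = 260/0.5050 = 515 kJ.

Q_H ≈ 515 kJ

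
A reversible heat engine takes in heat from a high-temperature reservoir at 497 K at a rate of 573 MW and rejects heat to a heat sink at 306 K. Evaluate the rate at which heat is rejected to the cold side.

For a reversible engine, η = 1 − T_C/T_H = 1 − 306.00/497.00 = 0.3843.
For a reversible cycle Q_C/Q_H = T_C/T_H, so Q_C = 573 × 306.00/497.00 = 353 MW.

Q̇_C ≈ 353 MW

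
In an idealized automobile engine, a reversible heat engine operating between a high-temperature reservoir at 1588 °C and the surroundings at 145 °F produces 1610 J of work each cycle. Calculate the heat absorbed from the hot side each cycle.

T_H = 1588 °C → 1588 + 273.15 = 1861.15 K.
T_C = 145 °F → (145 − 32) × 5/9 = 62.78 °C = 335.93 K.
Carnot efficiency: η = 1 − T_C/T_H = 1 − 335.93/1861.15 = 0.8195.
Q_H = W/η = 1610/0.8195 = 1960 J.

Q_H ≈ 1960 J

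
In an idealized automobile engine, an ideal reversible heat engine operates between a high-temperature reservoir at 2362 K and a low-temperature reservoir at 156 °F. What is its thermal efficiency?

T_C = 156 °F → (156 − 32) × 5/9 = 68.89 °C = 342.04 K.
Since the cycle is reversible, η = 1 − T_C/T_H = 1 − 342.04/2362.00 = 0.8552.

η ≈ 0.8552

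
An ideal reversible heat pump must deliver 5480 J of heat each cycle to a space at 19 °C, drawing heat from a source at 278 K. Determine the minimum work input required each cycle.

W_in ≈ 265.4 J

T_H = 19 °C → 19 + 273.15 = 292.15 K.
The Carnot heat-pump COP is COP_HP = T_H/(T_H − T_C) = 292.15/14.15 = 20.6466.
W = Q_H/COP_HP = 5480/20.6466 = 265.4 J.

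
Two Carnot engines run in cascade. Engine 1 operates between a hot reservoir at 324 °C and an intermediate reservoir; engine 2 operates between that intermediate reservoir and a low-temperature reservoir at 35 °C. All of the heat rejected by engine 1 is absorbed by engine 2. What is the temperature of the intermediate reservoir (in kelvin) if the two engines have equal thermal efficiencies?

T_H = 324 °C → 324 + 273.15 = 597.15 K.
T_C = 35 °C → 35 + 273.15 = 308.15 K.
Equal efficiencies require 1 − T_m/T_H = 1 − T_C/T_m, i.e. T_m/T_H = T_C/T_m, so T_m = √(T_H·T_C) = √(597.15 × 308.15) = 429 K.

T_m ≈ 429 K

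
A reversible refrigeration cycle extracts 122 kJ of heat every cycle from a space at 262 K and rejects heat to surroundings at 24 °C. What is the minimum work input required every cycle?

W_in ≈ 16.4 kJ

T_H = 24 °C → 24 + 273.15 = 297.15 K.
For a reversible refrigerator, COP_R = T_C/(T_H − T_C) = 262.00/35.15 = 7.4538.
W = Q_C/COP_R = 122/7.4538 = 16.4 kJ.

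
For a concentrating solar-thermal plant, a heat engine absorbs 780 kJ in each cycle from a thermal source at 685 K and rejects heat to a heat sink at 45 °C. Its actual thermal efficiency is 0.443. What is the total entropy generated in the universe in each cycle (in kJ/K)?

T_C = 45 °C → 45 + 273.15 = 318.15 K.
W = η·Q_H = 0.443 × 780 = 345.5 kJ, so Q_C = Q_H − W = 434.5 kJ.
Entropy balance on the reservoirs: −Q_H/T_H = -1.139 kJ/K, +Q_C/T_C = 1.366 kJ/K.
ΔS_univ = −Q_H/T_H + Q_C/T_C = 0.227 kJ/K (> 0, since η = 0.443 < η_Carnot = 0.536).

ΔS_univ ≈ 0.227 kJ/K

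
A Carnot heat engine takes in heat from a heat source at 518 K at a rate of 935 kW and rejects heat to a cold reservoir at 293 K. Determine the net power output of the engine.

Ẇ ≈ 406.1 kW

Since the cycle is reversible, η = 1 − T_C/T_H = 1 − 293.00/518.00 = 0.4344.
W = η·Q_H = 0.4344 × 935 = 406.1 kW.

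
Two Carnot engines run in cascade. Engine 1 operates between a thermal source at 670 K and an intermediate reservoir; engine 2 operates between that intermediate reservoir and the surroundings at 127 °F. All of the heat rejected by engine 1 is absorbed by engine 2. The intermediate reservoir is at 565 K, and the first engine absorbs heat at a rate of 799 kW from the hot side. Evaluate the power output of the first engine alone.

Ẇ₁ ≈ 125 kW

T_C = 127 °F → (127 − 32) × 5/9 = 52.78 °C = 325.93 K.
First-stage efficiency η₁ = 1 − T_m/T_H = 1 − 565.00/670.00 = 0.1567.
W₁ = η₁·Q_H = 0.1567 × 799 = 125 kW.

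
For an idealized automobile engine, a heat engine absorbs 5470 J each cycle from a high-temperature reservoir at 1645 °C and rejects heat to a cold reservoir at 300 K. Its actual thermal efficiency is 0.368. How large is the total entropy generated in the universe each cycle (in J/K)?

T_H = 1645 °C → 1645 + 273.15 = 1918.15 K.
W = η·Q_H = 0.368 × 5470 = 2013 J, so Q_C = Q_H − W = 3457 J.
Reservoir entropy changes: ΔS_H = −Q_H/T_H = −5470/1918.15 = -2.852 J/K and ΔS_C = +Q_C/T_C = 3457/300.00 = 11.52 J/K.
ΔS_univ = −Q_H/T_H + Q_C/T_C = 8.67 J/K (> 0, since η = 0.368 < η_Carnot = 0.844).

ΔS_univ ≈ 8.67 J/K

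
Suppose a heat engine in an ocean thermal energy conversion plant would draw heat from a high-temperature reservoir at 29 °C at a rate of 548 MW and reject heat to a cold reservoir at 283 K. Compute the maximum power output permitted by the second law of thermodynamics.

T_H = 29 °C → 29 + 273.15 = 302.15 K.
The upper bound on efficiency is η_max = 1 − T_C/T_H = 1 − 283.00/302.15 = 0.0634.
W_max = η_max · Q_H = 0.0634 × 548 = 34.7 MW.

Ẇ_max ≈ 34.7 MW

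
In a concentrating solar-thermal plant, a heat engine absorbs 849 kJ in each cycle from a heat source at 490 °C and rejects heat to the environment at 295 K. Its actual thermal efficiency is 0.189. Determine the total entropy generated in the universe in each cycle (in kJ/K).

ΔS_univ ≈ 1.222 kJ/K

T_H = 490 °C → 490 + 273.15 = 763.15 K.
W = η·Q_H = 0.189 × 849 = 160.5 kJ, so Q_C = Q_H − W = 688.5 kJ.
The hot reservoir loses entropy Q_H/T_H = 849/763.15 = 1.112 kJ/K; the cold reservoir gains Q_C/T_C = 688.5/295.00 = 2.334 kJ/K.
ΔS_univ = −Q_H/T_H + Q_C/T_C = 1.222 kJ/K (> 0, since η = 0.189 < η_Carnot = 0.613).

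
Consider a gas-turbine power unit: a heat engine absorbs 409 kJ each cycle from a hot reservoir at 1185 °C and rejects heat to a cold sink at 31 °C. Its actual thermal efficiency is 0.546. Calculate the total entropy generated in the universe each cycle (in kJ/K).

ΔS_univ ≈ 0.3300 kJ/K

T_H = 1185 °C → 1185 + 273.15 = 1458.15 K.
T_C = 31 °C → 31 + 273.15 = 304.15 K.
W = η·Q_H = 0.546 × 409 = 223.3 kJ, so Q_C = Q_H − W = 185.7 kJ.
The hot reservoir loses entropy Q_H/T_H = 409/1458.15 = 0.2805 kJ/K; the cold reservoir gains Q_C/T_C = 185.7/304.15 = 0.6105 kJ/K.
ΔS_univ = −Q_H/T_H + Q_C/T_C = 0.3300 kJ/K (> 0, since η = 0.546 < η_Carnot = 0.791).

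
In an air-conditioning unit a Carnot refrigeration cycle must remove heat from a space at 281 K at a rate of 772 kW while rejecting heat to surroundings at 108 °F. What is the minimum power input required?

Ẇ_in ≈ 94.4 kW

T_H = 108 °F → (108 − 32) × 5/9 = 42.22 °C = 315.37 K.
For a reversible refrigerator, COP_R = T_C/(T_H − T_C) = 281.00/34.37 = 8.1752.
W = Q_C/COP_R = 772/8.1752 = 94.4 kW.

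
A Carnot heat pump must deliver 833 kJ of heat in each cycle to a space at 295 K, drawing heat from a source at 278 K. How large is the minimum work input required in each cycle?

The Carnot heat-pump COP is COP_HP = T_H/(T_H − T_C) = 295.00/17.00 = 17.3529.
W = Q_H/COP_HP = 833/17.3529 = 48.0 kJ.

W_in ≈ 48.0 kJ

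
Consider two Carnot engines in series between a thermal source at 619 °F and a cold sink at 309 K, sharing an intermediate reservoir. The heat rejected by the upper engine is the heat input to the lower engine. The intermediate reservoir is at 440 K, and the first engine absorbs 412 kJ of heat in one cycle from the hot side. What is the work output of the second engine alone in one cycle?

W₂ ≈ 90.06 kJ

T_H = 619 °F → (619 − 32) × 5/9 = 326.11 °C = 599.26 K.
Heat entering the second stage: Q_m = Q_H·(T_m/T_H) = 412 × 440.00/599.26 = 302.5 kJ.
Second-stage efficiency η₂ = 1 − T_C/T_m = 1 − 309.00/440.00 = 0.2977, so W₂ = η₂·Q_m = 90.06 kJ.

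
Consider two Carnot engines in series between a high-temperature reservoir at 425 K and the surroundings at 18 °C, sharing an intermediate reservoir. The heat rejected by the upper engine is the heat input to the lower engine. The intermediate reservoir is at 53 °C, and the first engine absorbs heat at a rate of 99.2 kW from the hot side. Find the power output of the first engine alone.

T_C = 18 °C → 18 + 273.15 = 291.15 K.
T_m = 53 °C → 53 + 273.15 = 326.15 K.
First-stage efficiency η₁ = 1 − T_m/T_H = 1 − 326.15/425.00 = 0.2326.
W₁ = η₁·Q_H = 0.2326 × 99.2 = 23.1 kW.

Ẇ₁ ≈ 23.1 kW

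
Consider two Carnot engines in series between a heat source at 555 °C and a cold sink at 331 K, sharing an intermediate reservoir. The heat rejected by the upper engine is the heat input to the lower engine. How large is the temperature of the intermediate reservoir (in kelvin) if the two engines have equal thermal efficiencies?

T_H = 555 °C → 555 + 273.15 = 828.15 K.
Equal efficiencies require 1 − T_m/T_H = 1 − T_C/T_m, i.e. T_m/T_H = T_C/T_m, so T_m = √(T_H·T_C) = √(828.15 × 331.00) = 524 K.

T_m ≈ 524 K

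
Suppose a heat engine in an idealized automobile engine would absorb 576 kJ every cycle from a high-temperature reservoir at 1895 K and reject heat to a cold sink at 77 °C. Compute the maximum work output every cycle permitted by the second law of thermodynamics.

W_max ≈ 469.6 kJ

T_C = 77 °C → 77 + 273.15 = 350.15 K.
No engine can exceed the Carnot limit: η_max = 1 − T_C/T_H = 1 − 350.15/1895.00 = 0.8152.
W_max = η_max · Q_H = 0.8152 × 576 = 469.6 kJ.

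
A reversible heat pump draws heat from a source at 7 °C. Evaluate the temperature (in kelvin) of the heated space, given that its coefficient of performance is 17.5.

T_C = 7 °C → 7 + 273.15 = 280.15 K.
COP_HP = T_H/(T_H − T_C) ⇒ T_H = T_C·COP_HP/(COP_HP − 1) = 280.15 × 17.5/(17.5 − 1) = 297 K.

T_H ≈ 297 K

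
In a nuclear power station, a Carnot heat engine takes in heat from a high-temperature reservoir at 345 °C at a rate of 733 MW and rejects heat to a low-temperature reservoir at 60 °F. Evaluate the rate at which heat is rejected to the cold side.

Q̇_C ≈ 342 MW

T_H = 345 °C → 345 + 273.15 = 618.15 K.
T_C = 60 °F → (60 − 32) × 5/9 = 15.56 °C = 288.71 K.
η_rev = 1 − T_C/T_H = 1 − 288.71/618.15 = 0.5330.
For a reversible cycle Q_C/Q_H = T_C/T_H, so Q_C = 733 × 288.71/618.15 = 342 MW.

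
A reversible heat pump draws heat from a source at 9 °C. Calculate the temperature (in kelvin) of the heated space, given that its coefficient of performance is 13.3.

T_C = 9 °C → 9 + 273.15 = 282.15 K.
COP_HP = T_H/(T_H − T_C) ⇒ T_H = T_C·COP_HP/(COP_HP − 1) = 282.15 × 13.3/(13.3 − 1) = 305.1 K.

T_H ≈ 305.1 K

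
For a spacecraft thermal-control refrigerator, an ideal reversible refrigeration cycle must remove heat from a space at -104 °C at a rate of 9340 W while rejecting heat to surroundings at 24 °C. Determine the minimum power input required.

Ẇ_in ≈ 7068 W

T_H = 24 °C → 24 + 273.15 = 297.15 K.
T_C = -104 °C → -104 + 273.15 = 169.15 K.
COP_R = T_C/(T_H − T_C) = 169.15/128.00 = 1.3215.
W = Q_C/COP_R = 9340/1.3215 = 7068 W.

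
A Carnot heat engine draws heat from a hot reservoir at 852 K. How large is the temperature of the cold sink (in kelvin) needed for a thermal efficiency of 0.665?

From η = 1 − T_C/T_H, T_C = T_H·(1 − η) = 852.00 × (1 − 0.665) = 285.4 K.

T_C ≈ 285.4 K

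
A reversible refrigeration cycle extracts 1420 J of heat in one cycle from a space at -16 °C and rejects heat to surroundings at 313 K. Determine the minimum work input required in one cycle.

T_C = -16 °C → -16 + 273.15 = 257.15 K.
Carnot COP: COP_R = T_C/(T_H − T_C) = 257.15/55.85 = 4.6043.
W = Q_C/COP_R = 1420/4.6043 = 308 J.

W_in ≈ 308 J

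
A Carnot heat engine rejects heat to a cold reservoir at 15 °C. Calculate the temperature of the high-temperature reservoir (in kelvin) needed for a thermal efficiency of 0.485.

T_C = 15 °C → 15 + 273.15 = 288.15 K.
From η = 1 − T_C/T_H, solving for T_H gives T_H = T_C/(1 − η) = 288.15/(1 − 0.485) = 560 K.

T_H ≈ 560 K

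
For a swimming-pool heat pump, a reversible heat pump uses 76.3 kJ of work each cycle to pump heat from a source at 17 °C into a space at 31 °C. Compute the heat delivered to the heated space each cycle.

Q_H ≈ 1658 kJ

T_H = 31 °C → 31 + 273.15 = 304.15 K.
T_C = 17 °C → 17 + 273.15 = 290.15 K.
For a reversible heat pump, COP_HP = T_H/(T_H − T_C) = 304.15/14.00 = 21.7250.
Q_H = COP_HP · W = 21.7250 × 76.3 = 1658 kJ.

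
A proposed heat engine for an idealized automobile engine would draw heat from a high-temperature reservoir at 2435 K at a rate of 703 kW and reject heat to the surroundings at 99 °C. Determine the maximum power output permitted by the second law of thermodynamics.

T_C = 99 °C → 99 + 273.15 = 372.15 K.
By the Carnot theorem, η_max = 1 − T_C/T_H = 1 − 372.15/2435.00 = 0.8472.
W_max = η_max · Q_H = 0.8472 × 703 = 596 kW.

Ẇ_max ≈ 596 kW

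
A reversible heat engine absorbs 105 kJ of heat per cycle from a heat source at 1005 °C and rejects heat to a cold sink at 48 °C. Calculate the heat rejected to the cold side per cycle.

Q_C ≈ 26.4 kJ

T_H = 1005 °C → 1005 + 273.15 = 1278.15 K.
T_C = 48 °C → 48 + 273.15 = 321.15 K.
Since the cycle is reversible, η = 1 − T_C/T_H = 1 − 321.15/1278.15 = 0.7487.
For a reversible cycle Q_C/Q_H = T_C/T_H, so Q_C = 105 × 321.15/1278.15 = 26.4 kJ.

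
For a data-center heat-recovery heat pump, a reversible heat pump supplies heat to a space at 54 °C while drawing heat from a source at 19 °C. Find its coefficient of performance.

T_H = 54 °C → 54 + 273.15 = 327.15 K.
T_C = 19 °C → 19 + 273.15 = 292.15 K.
COP_HP = T_H/(T_H − T_C) = 327.15/(327.15 − 292.15) = 9.35.

COP_HP ≈ 9.35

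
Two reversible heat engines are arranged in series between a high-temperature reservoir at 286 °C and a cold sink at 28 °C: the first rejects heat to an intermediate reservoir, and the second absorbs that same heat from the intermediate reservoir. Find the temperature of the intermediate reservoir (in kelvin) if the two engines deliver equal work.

T_m ≈ 430 K

T_H = 286 °C → 286 + 273.15 = 559.15 K.
T_C = 28 °C → 28 + 273.15 = 301.15 K.
For reversible stages Q_m = Q_H·(T_m/T_H). Setting W₁ = Q_H(1 − T_m/T_H) equal to W₂ = Q_m(1 − T_C/T_m) = Q_H·(T_m − T_C)/T_H gives T_H − T_m = T_m − T_C, so T_m = (T_H + T_C)/2 = (559.15 + 301.15)/2 = 430 K.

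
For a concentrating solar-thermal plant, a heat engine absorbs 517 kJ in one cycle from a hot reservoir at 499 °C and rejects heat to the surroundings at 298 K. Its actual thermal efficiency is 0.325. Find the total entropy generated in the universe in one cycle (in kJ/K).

T_H = 499 °C → 499 + 273.15 = 772.15 K.
W = η·Q_H = 0.325 × 517 = 168.0 kJ, so Q_C = Q_H − W = 349.0 kJ.
Reservoir entropy changes: ΔS_H = −Q_H/T_H = −517/772.15 = -0.6696 kJ/K and ΔS_C = +Q_C/T_C = 349.0/298.00 = 1.171 kJ/K.
ΔS_univ = −Q_H/T_H + Q_C/T_C = 0.501 kJ/K (> 0, since η = 0.325 < η_Carnot = 0.614).

ΔS_univ ≈ 0.501 kJ/K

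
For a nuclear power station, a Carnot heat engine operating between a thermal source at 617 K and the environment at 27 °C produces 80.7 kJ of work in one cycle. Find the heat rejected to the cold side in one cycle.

Q_C ≈ 76.4 kJ

T_C = 27 °C → 27 + 273.15 = 300.15 K.
Carnot efficiency: η = 1 − T_C/T_H = 1 − 300.15/617.00 = 0.5135.
Since Q_C/Q_H = T_C/T_H and Q_H = W/η, Q_C = W·T_C/(T_H − T_C) = 80.7 × 300.15/316.85 = 76.4 kJ.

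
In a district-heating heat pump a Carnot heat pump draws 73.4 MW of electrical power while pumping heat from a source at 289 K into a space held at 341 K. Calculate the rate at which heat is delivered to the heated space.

Q̇_H ≈ 481 MW

Reversible heating COP: COP_HP = T_H/(T_H − T_C) = 341.00/52.00 = 6.5577.
Q_H = COP_HP · W = 6.5577 × 73.4 = 481 MW.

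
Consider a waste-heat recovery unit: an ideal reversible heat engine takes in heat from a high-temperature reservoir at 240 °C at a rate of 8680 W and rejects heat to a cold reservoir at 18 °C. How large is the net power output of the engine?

Ẇ ≈ 3760 W

T_H = 240 °C → 240 + 273.15 = 513.15 K.
T_C = 18 °C → 18 + 273.15 = 291.15 K.
The Carnot efficiency is η = 1 − T_C/T_H = 1 − 291.15/513.15 = 0.4326.
W = η·Q_H = 0.4326 × 8680 = 3760 W.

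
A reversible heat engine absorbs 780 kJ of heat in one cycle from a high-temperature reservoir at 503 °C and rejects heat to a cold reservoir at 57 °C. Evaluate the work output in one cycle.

T_H = 503 °C → 503 + 273.15 = 776.15 K.
T_C = 57 °C → 57 + 273.15 = 330.15 K.
Carnot efficiency: η = 1 − T_C/T_H = 1 − 330.15/776.15 = 0.5746.
W = η·Q_H = 0.5746 × 780 = 448 kJ.

W ≈ 448 kJ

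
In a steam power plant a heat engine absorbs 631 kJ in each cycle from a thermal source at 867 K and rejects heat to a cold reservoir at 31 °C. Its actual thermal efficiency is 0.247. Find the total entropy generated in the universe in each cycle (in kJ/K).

T_C = 31 °C → 31 + 273.15 = 304.15 K.
W = η·Q_H = 0.247 × 631 = 155.9 kJ, so Q_C = Q_H − W = 475.1 kJ.
Entropy balance on the reservoirs: −Q_H/T_H = -0.7278 kJ/K, +Q_C/T_C = 1.562 kJ/K.
ΔS_univ = −Q_H/T_H + Q_C/T_C = 0.834 kJ/K (> 0, since η = 0.247 < η_Carnot = 0.649).

ΔS_univ ≈ 0.834 kJ/K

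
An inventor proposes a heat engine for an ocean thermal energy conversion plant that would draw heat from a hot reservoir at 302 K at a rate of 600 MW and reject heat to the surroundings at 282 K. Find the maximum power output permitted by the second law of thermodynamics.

Ẇ_max ≈ 39.7 MW

The upper bound on efficiency is η_max = 1 − T_C/T_H = 1 − 282.00/302.00 = 0.0662.
W_max = η_max · Q_H = 0.0662 × 600 = 39.7 MW.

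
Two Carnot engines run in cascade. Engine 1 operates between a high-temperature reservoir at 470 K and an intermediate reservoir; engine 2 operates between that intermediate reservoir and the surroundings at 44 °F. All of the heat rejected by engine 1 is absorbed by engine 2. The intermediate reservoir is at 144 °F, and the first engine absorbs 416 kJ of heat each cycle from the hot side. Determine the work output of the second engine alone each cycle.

W₂ ≈ 49.2 kJ

T_C = 44 °F → (44 − 32) × 5/9 = 6.67 °C = 279.82 K.
T_m = 144 °F → (144 − 32) × 5/9 = 62.22 °C = 335.37 K.
Heat entering the second stage: Q_m = Q_H·(T_m/T_H) = 416 × 335.37/470.00 = 297 kJ.
Second-stage efficiency η₂ = 1 − T_C/T_m = 1 − 279.82/335.37 = 0.1657, so W₂ = η₂·Q_m = 49.2 kJ.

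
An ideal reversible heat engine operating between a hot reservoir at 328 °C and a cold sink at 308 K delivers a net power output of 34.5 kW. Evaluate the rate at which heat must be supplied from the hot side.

Q̇_H ≈ 70.7 kW

T_H = 328 °C → 328 + 273.15 = 601.15 K.
For a reversible engine, η = 1 − T_C/T_H = 1 − 308.00/601.15 = 0.4876.
Q_H = W/η = 34.5/0.4876 = 70.7 kW.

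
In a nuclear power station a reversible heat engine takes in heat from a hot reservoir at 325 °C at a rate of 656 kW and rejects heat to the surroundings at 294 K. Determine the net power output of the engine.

T_H = 325 °C → 325 + 273.15 = 598.15 K.
η_rev = 1 − T_C/T_H = 1 − 294.00/598.15 = 0.5085.
W = η·Q_H = 0.5085 × 656 = 333.6 kW.

Ẇ ≈ 333.6 kW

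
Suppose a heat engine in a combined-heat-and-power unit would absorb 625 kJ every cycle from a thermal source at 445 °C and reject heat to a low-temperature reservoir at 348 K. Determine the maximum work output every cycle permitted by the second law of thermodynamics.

T_H = 445 °C → 445 + 273.15 = 718.15 K.
By the Carnot theorem, η_max = 1 − T_C/T_H = 1 − 348.00/718.15 = 0.5154.
W_max = η_max · Q_H = 0.5154 × 625 = 322 kJ.

W_max ≈ 322 kJ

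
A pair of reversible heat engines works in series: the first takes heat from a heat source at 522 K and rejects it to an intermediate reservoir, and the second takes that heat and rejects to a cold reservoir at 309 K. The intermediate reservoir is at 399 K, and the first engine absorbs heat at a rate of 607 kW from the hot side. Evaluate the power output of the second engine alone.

Ẇ₂ ≈ 104.7 kW

Heat entering the second stage: Q_m = Q_H·(T_m/T_H) = 607 × 399.00/522.00 = 464.0 kW.
Second-stage efficiency η₂ = 1 − T_C/T_m = 1 − 309.00/399.00 = 0.2256, so W₂ = η₂·Q_m = 104.7 kW.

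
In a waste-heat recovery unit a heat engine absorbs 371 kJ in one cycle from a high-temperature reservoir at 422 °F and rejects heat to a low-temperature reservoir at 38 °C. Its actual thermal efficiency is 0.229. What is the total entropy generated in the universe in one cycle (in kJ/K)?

T_H = 422 °F → (422 − 32) × 5/9 = 216.67 °C = 489.82 K.
T_C = 38 °C → 38 + 273.15 = 311.15 K.
W = η·Q_H = 0.229 × 371 = 84.96 kJ, so Q_C = Q_H − W = 286.0 kJ.
Entropy balance on the reservoirs: −Q_H/T_H = -0.7574 kJ/K, +Q_C/T_C = 0.9193 kJ/K.
ΔS_univ = −Q_H/T_H + Q_C/T_C = 0.1619 kJ/K (> 0, since η = 0.229 < η_Carnot = 0.365).

ΔS_univ ≈ 0.1619 kJ/K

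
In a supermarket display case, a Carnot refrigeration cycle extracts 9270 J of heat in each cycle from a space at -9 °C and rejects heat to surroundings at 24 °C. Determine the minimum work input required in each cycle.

W_in ≈ 1160 J

T_H = 24 °C → 24 + 273.15 = 297.15 K.
T_C = -9 °C → -9 + 273.15 = 264.15 K.
For a reversible refrigerator, COP_R = T_C/(T_H − T_C) = 264.15/33.00 = 8.0045.
W = Q_C/COP_R = 9270/8.0045 = 1160 J.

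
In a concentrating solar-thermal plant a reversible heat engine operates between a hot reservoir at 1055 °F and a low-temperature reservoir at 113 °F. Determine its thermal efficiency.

η ≈ 0.622

T_H = 1055 °F → (1055 − 32) × 5/9 = 568.33 °C = 841.48 K.
T_C = 113 °F → (113 − 32) × 5/9 = 45.00 °C = 318.15 K.
η_rev = 1 − T_C/T_H = 1 − 318.15/841.48 = 0.622.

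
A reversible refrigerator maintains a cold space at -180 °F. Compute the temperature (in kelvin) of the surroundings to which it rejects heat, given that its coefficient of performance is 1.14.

T_C = -180 °F → (-180 − 32) × 5/9 = -117.78 °C = 155.37 K.
COP_R = T_C/(T_H − T_C) ⇒ T_H = T_C·(1 + 1/COP_R) = 155.37 × (1 + 1/1.14) = 292 K.

T_H ≈ 292 K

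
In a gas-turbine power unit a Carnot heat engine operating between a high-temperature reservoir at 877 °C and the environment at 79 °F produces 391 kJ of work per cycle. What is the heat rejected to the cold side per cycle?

Q_C ≈ 138 kJ

T_H = 877 °C → 877 + 273.15 = 1150.15 K.
T_C = 79 °F → (79 − 32) × 5/9 = 26.11 °C = 299.26 K.
Carnot efficiency: η = 1 − T_C/T_H = 1 − 299.26/1150.15 = 0.7398.
Since Q_C/Q_H = T_C/T_H and Q_H = W/η, Q_C = W·T_C/(T_H − T_C) = 391 × 299.26/850.89 = 138 kJ.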